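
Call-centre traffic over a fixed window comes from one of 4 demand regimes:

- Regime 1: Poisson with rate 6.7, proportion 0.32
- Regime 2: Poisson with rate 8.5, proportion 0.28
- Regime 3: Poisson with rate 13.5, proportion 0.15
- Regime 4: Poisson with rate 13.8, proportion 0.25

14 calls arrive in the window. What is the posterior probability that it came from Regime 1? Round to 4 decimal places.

The responsibility of component k is w_k f_k(x) divided by Σ_j w_j f_j(x).
Poisson probabilities:
  f_1 = e^(−6.7)·6.7^14/14! = 0.0051864
  f_2 = e^(−8.5)·8.5^14/14! = 0.0239858
  f_3 = e^(−13.5)·13.5^14/14! = 0.105024
  f_4 = e^(−13.8)·13.8^14/14! = 0.105836
Multiply by the mixture weights:
  w_1·f_1 = 0.32 × 0.0051864 = 0.00165965
  w_2·f_2 = 0.28 × 0.0239858 = 0.00671601
  w_3·f_3 = 0.15 × 0.105024 = 0.0157536
  w_4·f_4 = 0.25 × 0.105836 = 0.0264591
Sum: 0.00165965 + 0.00671601 + 0.0157536 + 0.0264591 = 0.0505884
P(Regime 1 | x) ≈ 0.0328

0.0328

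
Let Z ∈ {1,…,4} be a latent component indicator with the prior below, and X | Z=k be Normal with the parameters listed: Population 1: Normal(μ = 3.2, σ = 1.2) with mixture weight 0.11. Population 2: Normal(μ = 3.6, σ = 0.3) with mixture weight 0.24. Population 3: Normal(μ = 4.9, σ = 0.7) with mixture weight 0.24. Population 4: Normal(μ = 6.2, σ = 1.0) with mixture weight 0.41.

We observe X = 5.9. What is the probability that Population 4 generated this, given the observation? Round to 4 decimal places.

0.7497

P(component k | x) = π_k·f_k(x) / marginal(x), where marginal(x) = Σ_j π_j·f_j(x).
Component likelihoods at x = 5.9:
  L_1 = (1/(1.2·√(2π)))·exp(−(5.9−3.2)²/(2·1.2²)) = 0.332452·exp(-2.53125) = 0.0264497
  L_2 = (1/(0.3·√(2π)))·exp(−(5.9−3.6)²/(2·0.3²)) = 1.329808·exp(-29.38889) = 2.29275e-13
  L_3 = (1/(0.7·√(2π)))·exp(−(5.9−4.9)²/(2·0.7²)) = 0.569918·exp(-1.02041) = 0.205426
  L_4 = (1/(1.0·√(2π)))·exp(−(5.9−6.2)²/(2·1.0²)) = 0.398942·exp(-0.04500) = 0.381388
Weight by the priors:
  π_1·L_1 = 0.11 × 0.0264497 = 0.00290947
  π_2·L_2 = 0.24 × 2.29275e-13 = 5.5026e-14
  π_3·L_3 = 0.24 × 0.205426 = 0.0493021
  π_4·L_4 = 0.41 × 0.381388 = 0.156369
Marginal: 0.00290947 + 5.5026e-14 + 0.0493021 + 0.156369 = 0.208581
Responsibility of Population 4: 0.156369 / 0.208581 ≈ 0.7497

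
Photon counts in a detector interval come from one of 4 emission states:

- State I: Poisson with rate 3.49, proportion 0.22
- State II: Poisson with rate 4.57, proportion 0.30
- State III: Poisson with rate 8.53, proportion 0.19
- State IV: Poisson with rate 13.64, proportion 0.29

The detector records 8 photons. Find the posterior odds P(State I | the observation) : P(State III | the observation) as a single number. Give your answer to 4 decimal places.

0.1405

Posterior odds = (π_i f_i(x)) / (π_j f_j(x)); the normalising sum cancels.
Poisson probabilities:
  L_I = e^(−3.49)·3.49^8/8! = 0.0166493
  L_II = e^(−4.57)·4.57^8/8! = 0.0488746
  L_III = e^(−8.53)·8.53^8/8! = 0.137259
  L_IV = e^(−13.64)·13.64^8/8! = 0.0354175
Posterior odds = (π_I·L_I) / (π_III·L_III) = (0.22·0.0166493) / (0.19·0.137259) = 0.00366284 / 0.0260791 ≈ 0.1405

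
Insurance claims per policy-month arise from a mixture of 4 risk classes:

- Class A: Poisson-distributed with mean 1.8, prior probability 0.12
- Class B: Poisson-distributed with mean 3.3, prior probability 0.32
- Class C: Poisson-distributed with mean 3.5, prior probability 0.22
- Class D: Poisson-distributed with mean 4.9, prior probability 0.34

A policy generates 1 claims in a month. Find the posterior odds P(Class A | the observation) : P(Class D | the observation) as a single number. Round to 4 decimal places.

2.8780

Posterior odds = (π_i f_i(x)) / (π_j f_j(x)); the normalising sum cancels.
Component likelihoods at x = 1 claims:
  L_A = 0.297538
  L_B = 0.121714
  L_C = 0.105691
  L_D = 0.0364883
0.0357046 / 0.012406 ≈ 2.8780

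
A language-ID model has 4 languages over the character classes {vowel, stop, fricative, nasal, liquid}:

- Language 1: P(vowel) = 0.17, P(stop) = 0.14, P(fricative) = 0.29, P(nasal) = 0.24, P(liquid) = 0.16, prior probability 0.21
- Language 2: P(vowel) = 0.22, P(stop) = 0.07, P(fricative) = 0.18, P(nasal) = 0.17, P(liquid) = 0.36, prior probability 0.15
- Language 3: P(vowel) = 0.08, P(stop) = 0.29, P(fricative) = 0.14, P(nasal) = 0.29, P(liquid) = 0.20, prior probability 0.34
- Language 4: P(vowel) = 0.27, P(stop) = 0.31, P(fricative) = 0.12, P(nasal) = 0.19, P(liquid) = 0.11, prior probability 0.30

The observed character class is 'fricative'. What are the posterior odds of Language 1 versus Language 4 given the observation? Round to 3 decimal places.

1.692

Only the two components matter; the odds are (w_i f_i(x)) / (w_j f_j(x)).
Component likelihoods at x = 'fricative':
  f_1 = 0.29
  f_2 = 0.18
  f_3 = 0.14
  f_4 = 0.12
0.0609 / 0.036 ≈ 1.692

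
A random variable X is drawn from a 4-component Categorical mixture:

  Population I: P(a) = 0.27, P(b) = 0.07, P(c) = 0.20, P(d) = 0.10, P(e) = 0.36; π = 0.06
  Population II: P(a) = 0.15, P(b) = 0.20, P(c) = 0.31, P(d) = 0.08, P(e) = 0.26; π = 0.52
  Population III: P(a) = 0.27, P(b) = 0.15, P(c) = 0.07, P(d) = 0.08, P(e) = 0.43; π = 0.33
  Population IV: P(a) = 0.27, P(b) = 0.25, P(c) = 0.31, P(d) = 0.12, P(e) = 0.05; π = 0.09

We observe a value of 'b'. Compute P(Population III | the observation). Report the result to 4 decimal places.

The responsibility of component k is w_k f_k(x) divided by Σ_j w_j f_j(x).
Component likelihoods at x = 'b':
  L_I = P(b | comp) = 0.07
  L_II = P(b | comp) = 0.20
  L_III = P(b | comp) = 0.15
  L_IV = P(b | comp) = 0.25
Multiply by the mixture weights:
  w_I·L_I = 0.06 × 0.07 = 0.0042
  w_II·L_II = 0.52 × 0.2 = 0.104
  w_III·L_III = 0.33 × 0.15 = 0.0495
  w_IV·L_IV = 0.09 × 0.25 = 0.0225
Evidence: 0.0042 + 0.104 + 0.0495 + 0.0225 = 0.1802
So the posterior for Population III is 0.0495 / 0.1802 ≈ 0.2747.

0.2747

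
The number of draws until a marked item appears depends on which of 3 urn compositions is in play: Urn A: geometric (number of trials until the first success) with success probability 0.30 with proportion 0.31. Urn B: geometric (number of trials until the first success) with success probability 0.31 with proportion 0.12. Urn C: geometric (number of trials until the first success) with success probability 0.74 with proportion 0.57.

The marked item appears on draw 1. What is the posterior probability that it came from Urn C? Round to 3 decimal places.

0.764

Posterior ∝ prior × likelihood, so P(k | x) ∝ P(Z=k) f_k(x); normalise over all components.
Component likelihoods at x = 1:
  f_A = 0.3
  f_B = 0.31
  f_C = 0.74
Unnormalised posteriors:
  P(Z=A)·f_A = 0.31 × 0.3 = 0.093
  P(Z=B)·f_B = 0.12 × 0.31 = 0.0372
  P(Z=C)·f_C = 0.57 × 0.74 = 0.4218
Denominator: 0.093 + 0.0372 + 0.4218 = 0.552
P(Urn C | the observation) ≈ 0.764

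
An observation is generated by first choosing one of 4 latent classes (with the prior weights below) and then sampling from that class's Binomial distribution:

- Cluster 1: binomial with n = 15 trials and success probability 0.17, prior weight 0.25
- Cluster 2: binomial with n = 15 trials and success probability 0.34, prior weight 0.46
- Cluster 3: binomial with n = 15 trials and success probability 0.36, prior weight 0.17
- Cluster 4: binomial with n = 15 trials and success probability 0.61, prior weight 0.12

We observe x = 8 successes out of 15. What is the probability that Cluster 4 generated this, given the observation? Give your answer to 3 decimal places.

The responsibility of component k is P(Z=k) f_k(x) divided by Σ_j P(Z=j) f_j(x).
Evaluate each component's likelihood at the observed value:
  L_1 = 0.00121811
  L_2 = 0.0626884
  L_3 = 0.0798414
  L_4 = 0.169293
Prior × likelihood for each component:
  P(Z=1)·L_1 = 0.25 × 0.00121811 = 0.000304528
  P(Z=2)·L_2 = 0.46 × 0.0626884 = 0.0288367
  P(Z=3)·L_3 = 0.17 × 0.0798414 = 0.013573
  P(Z=4)·L_4 = 0.12 × 0.169293 = 0.0203152
Denominator: 0.000304528 + 0.0288367 + 0.013573 + 0.0203152 = 0.0630294
Responsibility of Cluster 4: 0.0203152 / 0.0630294 ≈ 0.322

0.322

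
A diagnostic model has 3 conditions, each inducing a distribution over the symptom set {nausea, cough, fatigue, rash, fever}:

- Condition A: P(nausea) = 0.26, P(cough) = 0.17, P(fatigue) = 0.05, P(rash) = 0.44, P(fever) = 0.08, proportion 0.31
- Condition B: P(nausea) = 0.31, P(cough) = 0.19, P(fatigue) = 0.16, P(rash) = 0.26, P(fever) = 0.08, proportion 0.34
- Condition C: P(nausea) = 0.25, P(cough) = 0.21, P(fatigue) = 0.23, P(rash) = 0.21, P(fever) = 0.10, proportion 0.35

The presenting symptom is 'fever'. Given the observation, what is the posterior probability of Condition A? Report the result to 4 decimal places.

By Bayes' theorem, P(k | x) = π_k f_k(x) / Σ_j π_j f_j(x).
Component likelihoods at x = 'fever':
  p_A = 0.08
  p_B = 0.08
  p_C = 0.1
Weight by the priors:
  π_A·p_A = 0.31 × 0.08 = 0.0248
  π_B·p_B = 0.34 × 0.08 = 0.0272
  π_C·p_C = 0.35 × 0.1 = 0.035
Marginal: 0.0248 + 0.0272 + 0.035 = 0.087
P(Condition A | the observation) ≈ 0.2851

0.2851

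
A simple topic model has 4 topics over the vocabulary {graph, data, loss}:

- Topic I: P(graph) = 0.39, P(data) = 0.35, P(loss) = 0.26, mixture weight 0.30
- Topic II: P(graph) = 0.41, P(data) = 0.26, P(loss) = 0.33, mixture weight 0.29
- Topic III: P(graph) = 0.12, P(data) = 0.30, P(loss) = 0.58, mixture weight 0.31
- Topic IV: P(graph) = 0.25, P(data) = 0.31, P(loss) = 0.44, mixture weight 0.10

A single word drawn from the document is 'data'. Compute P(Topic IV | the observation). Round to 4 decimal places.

0.1018

By Bayes' theorem, P(k | x) = P(Z=k) f_k(x) / Σ_j P(Z=j) f_j(x).
Component likelihoods at x = 'data':
  L_I = 0.35
  L_II = 0.26
  L_III = 0.3
  L_IV = 0.31
Multiply by the mixture weights:
  P(Z=I)·L_I = 0.30 × 0.35 = 0.105
  P(Z=II)·L_II = 0.29 × 0.26 = 0.0754
  P(Z=III)·L_III = 0.31 × 0.3 = 0.093
  P(Z=IV)·L_IV = 0.10 × 0.31 = 0.031
Evidence: 0.105 + 0.0754 + 0.093 + 0.031 = 0.3044
P(Topic IV | x) ≈ 0.1018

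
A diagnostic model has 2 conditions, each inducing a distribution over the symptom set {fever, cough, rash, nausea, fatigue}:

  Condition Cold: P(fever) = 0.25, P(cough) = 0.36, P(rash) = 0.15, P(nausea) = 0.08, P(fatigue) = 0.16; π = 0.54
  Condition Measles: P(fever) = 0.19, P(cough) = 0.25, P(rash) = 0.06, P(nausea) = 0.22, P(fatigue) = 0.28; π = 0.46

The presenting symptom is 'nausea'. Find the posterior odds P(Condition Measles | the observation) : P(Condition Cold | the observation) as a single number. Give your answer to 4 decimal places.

The posterior odds equal the prior odds times the likelihood ratio: (π_i/π_j)·(f_i(x)/f_j(x)).
Categorical probabilities:
  L_Cold = P(nausea | comp) = 0.08
  L_Measles = P(nausea | comp) = 0.22
Odds = (0.46/0.54) × (0.22/0.08) = 0.851852 × 2.75 ≈ 2.3426

2.3426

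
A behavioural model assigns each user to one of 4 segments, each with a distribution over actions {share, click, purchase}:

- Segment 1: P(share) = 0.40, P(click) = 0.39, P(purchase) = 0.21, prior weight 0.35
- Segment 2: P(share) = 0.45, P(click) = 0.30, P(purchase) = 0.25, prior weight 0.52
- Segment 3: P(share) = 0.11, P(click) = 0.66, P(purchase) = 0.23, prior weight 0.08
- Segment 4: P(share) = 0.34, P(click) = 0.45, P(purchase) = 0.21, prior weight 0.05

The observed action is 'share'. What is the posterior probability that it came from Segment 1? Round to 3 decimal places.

Posterior ∝ prior × likelihood, so P(k | x) ∝ P(Z=k) f_k(x); normalise over all components.
Evaluate each component's likelihood at the observed value:
  f_1 = P(share | comp) = 0.40
  f_2 = P(share | comp) = 0.45
  f_3 = P(share | comp) = 0.11
  f_4 = P(share | comp) = 0.34
Multiply by the mixture weights:
  P(Z=1)·f_1 = 0.35 × 0.4 = 0.14
  P(Z=2)·f_2 = 0.52 × 0.45 = 0.234
  P(Z=3)·f_3 = 0.08 × 0.11 = 0.0088
  P(Z=4)·f_4 = 0.05 × 0.34 = 0.017
Normaliser: 0.14 + 0.234 + 0.0088 + 0.017 = 0.3998
So the posterior for Segment 1 is 0.14 / 0.3998 ≈ 0.350.

0.350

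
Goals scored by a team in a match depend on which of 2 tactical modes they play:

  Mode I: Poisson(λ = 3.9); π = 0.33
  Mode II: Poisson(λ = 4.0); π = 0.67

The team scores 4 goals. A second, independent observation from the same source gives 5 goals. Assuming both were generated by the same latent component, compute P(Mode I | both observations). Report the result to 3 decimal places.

Apply Bayes' rule: the posterior for each component is proportional to its prior times its likelihood at x.
Since both observations come from the same component, the likelihood for component k is f_k(x₁)·f_k(x₂).
  L_I = [e^(−3.9)·3.9^4/4! = 0.195119] × [0.152193] = 0.0296956
  L_II = [e^(−4.0)·4.0^4/4! = 0.195367] × [0.156293] = 0.0305346
Multiply by the mixture weights:
  w_I·L_I = 0.33 × 0.0296956 = 0.00979955
  w_II·L_II = 0.67 × 0.0305346 = 0.0204582
Evidence: 0.00979955 + 0.0204582 = 0.0302577
P(Mode I | x₁, x₂) = 0.00979955 / 0.0302577 ≈ 0.324

0.324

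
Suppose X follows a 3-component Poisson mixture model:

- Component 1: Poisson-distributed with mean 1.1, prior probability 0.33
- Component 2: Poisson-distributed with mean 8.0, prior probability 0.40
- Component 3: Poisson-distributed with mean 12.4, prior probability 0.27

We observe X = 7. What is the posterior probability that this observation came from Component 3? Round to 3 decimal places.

0.151

Posterior ∝ prior × likelihood, so P(k | x) ∝ π_k f_k(x); normalise over all components.
Component likelihoods at x = 7:
  p_1 = 0.000128705
  p_2 = 0.139587
  p_3 = 0.0368358
Unnormalised posteriors:
  π_1·p_1 = 0.33 × 0.000128705 = 4.24725e-05
  π_2·p_2 = 0.40 × 0.139587 = 0.0558346
  π_3·p_3 = 0.27 × 0.0368358 = 0.00994566
Sum: 4.24725e-05 + 0.0558346 + 0.00994566 = 0.0658227
P(Component 3 | the observation) = 0.00994566 / 0.0658227 ≈ 0.151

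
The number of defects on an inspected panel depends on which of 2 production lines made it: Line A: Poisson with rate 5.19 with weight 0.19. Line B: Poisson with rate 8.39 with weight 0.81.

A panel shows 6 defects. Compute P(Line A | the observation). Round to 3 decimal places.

Apply Bayes' rule: the posterior for each component is proportional to its prior times its likelihood at x.
Component likelihoods at x = 6 defects:
  p_A = e^(−5.19)·5.19^6/6! = 0.151246
  p_B = e^(−8.39)·8.39^6/6! = 0.110029
Multiply by the mixture weights:
  π_A·p_A = 0.19 × 0.151246 = 0.0287367
  π_B·p_B = 0.81 × 0.110029 = 0.0891238
Normaliser: 0.0287367 + 0.0891238 = 0.11786
So the posterior for Line A is 0.0287367 / 0.11786 ≈ 0.244.

0.244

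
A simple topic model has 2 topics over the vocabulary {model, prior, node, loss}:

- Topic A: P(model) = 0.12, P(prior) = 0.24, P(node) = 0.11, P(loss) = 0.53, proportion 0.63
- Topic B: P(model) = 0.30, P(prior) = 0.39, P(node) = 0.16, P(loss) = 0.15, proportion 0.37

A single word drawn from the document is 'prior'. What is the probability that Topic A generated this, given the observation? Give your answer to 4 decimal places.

0.5117

Posterior ∝ prior × likelihood, so P(k | x) ∝ π_k f_k(x); normalise over all components.
Component likelihoods at x = 'prior':
  f_A = P(prior | comp) = 0.24
  f_B = P(prior | comp) = 0.39
Weight by the priors:
  π_A·f_A = 0.63 × 0.24 = 0.1512
  π_B·f_B = 0.37 × 0.39 = 0.1443
Sum: 0.1512 + 0.1443 = 0.2955
P(Topic A | the observation) = 0.1512 / 0.2955 ≈ 0.5117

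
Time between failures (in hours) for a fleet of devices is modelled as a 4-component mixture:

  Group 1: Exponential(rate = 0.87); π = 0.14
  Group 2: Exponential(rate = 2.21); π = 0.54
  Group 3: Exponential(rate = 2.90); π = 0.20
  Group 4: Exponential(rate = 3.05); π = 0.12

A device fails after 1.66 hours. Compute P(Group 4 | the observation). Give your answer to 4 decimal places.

The responsibility of component k is π_k f_k(x) divided by Σ_j π_j f_j(x).
Exponential densities:
  p_1 = 0.205263
  p_2 = 0.0563819
  p_3 = 0.0235345
  p_4 = 0.019296
Unnormalised posteriors:
  π_1·p_1 = 0.14 × 0.205263 = 0.0287369
  π_2·p_2 = 0.54 × 0.0563819 = 0.0304462
  π_3·p_3 = 0.20 × 0.0235345 = 0.00470689
  π_4·p_4 = 0.12 × 0.019296 = 0.00231552
Evidence: 0.0287369 + 0.0304462 + 0.00470689 + 0.00231552 = 0.0662055
P(Group 4 | 1.66 hours) = 0.00231552 / 0.0662055 ≈ 0.0350

0.0350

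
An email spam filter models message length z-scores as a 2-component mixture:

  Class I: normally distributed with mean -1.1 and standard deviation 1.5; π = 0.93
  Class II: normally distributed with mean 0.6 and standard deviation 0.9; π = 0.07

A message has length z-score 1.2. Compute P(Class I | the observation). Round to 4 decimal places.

0.7545

Posterior ∝ prior × likelihood, so P(k | x) ∝ P(Z=k) f_k(x); normalise over all components.
Component likelihoods at x = 1.2:
  p_I = (1/(1.5·√(2π)))·exp(−(1.2−-1.1)²/(2·1.5²)) = 0.265962·exp(-1.17556) = 0.0820883
  p_II = (1/(0.9·√(2π)))·exp(−(1.2−0.6)²/(2·0.9²)) = 0.443269·exp(-0.22222) = 0.354942
Multiply by the mixture weights:
  P(Z=I)·p_I = 0.93 × 0.0820883 = 0.0763422
  P(Z=II)·p_II = 0.07 × 0.354942 = 0.024846
Sum: 0.0763422 + 0.024846 = 0.101188
P(Class I | 1.2) ≈ 0.7545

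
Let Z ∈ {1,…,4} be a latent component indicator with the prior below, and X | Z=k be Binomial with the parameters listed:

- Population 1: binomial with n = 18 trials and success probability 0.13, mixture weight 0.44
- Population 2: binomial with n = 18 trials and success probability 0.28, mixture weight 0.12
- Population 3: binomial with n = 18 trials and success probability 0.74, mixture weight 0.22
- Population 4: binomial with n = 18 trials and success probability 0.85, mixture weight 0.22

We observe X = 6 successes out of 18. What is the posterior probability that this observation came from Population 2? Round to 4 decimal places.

0.7359

The responsibility of component k is π_k f_k(x) divided by Σ_j π_j f_j(x).
Binomial probabilities:
  p_1 = C(18,6)·0.13^6·0.87^12 = 18564·4.82681e-06·0.188032 = 0.0168486
  p_2 = C(18,6)·0.28^6·0.72^12 = 18564·0.00048189·0.0194084 = 0.173624
  p_3 = C(18,6)·0.74^6·0.26^12 = 18564·0.164206·9.5429e-08 = 0.000290899
  p_4 = C(18,6)·0.85^6·0.15^12 = 18564·0.37715·1.29746e-10 = 9.08406e-07
Prior × likelihood for each component:
  π_1·p_1 = 0.44 × 0.0168486 = 0.00741336
  π_2·p_2 = 0.12 × 0.173624 = 0.0208349
  π_3·p_3 = 0.22 × 0.000290899 = 6.39978e-05
  π_4·p_4 = 0.22 × 9.08406e-07 = 1.99849e-07
Evidence: 0.00741336 + 0.0208349 + 6.39978e-05 + 1.99849e-07 = 0.0283124
Responsibility of Population 2: 0.0208349 / 0.0283124 ≈ 0.7359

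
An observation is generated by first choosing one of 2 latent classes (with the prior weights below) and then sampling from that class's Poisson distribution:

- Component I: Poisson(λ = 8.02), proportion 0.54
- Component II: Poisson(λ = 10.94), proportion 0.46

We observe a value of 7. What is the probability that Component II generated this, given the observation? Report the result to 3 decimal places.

The responsibility of component k is π_k f_k(x) divided by Σ_j π_j f_j(x).
Evaluate each component's likelihood at the observed value:
  f_I = e^(−8.02)·8.02^7/7! = 0.139235
  f_II = e^(−10.94)·10.94^7/7! = 0.0659947
Multiply by the mixture weights:
  π_I·f_I = 0.54 × 0.139235 = 0.0751869
  π_II·f_II = 0.46 × 0.0659947 = 0.0303576
Marginal: 0.0751869 + 0.0303576 = 0.105544
Responsibility of Component II: 0.0303576 / 0.105544 ≈ 0.288

0.288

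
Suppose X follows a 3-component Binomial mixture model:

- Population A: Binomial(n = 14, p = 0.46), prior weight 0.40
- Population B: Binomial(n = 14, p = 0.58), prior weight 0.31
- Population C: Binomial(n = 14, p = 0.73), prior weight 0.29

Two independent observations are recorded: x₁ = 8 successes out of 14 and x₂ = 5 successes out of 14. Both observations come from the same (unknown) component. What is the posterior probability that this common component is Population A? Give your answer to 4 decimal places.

Apply Bayes' rule: the posterior for each component is proportional to its prior times its likelihood at x.
Since both observations come from the same component, the likelihood for component k is f_k(x₁)·f_k(x₂).
  L_A = [0.149273] × [0.160989] = 0.0240313
  L_B = [0.211094] × [0.0534377] = 0.0112804
  L_C = [0.0938255] × [0.00316484] = 0.000296943
Prior × likelihood for each component:
  w_A·L_A = 0.40 × 0.0240313 = 0.00961253
  w_B·L_B = 0.31 × 0.0112804 = 0.00349691
  w_C·L_C = 0.29 × 0.000296943 = 8.61135e-05
Normaliser: 0.00961253 + 0.00349691 + 8.61135e-05 = 0.0131956
P(Population A | data) = 0.00961253 / 0.0131956 ≈ 0.7285

0.7285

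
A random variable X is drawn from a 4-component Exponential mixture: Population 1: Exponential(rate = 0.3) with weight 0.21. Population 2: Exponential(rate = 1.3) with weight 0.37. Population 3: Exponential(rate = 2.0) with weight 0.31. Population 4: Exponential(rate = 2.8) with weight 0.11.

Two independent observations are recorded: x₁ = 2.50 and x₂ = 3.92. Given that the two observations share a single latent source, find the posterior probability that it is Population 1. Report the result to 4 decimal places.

0.9478

The responsibility of component k is π_k f_k(x) divided by Σ_j π_j f_j(x).
Since both observations come from the same component, the likelihood for component k is f_k(x₁)·f_k(x₂).
  p_1 = [0.3·e^(−0.3·2.50) = 0.3·e^(−0.7500) = 0.14171] × [0.0925531] = 0.0131157
  p_2 = [1.3·e^(−1.3·2.50) = 1.3·e^(−3.2500) = 0.0504065] × [0.00795754] = 0.000401111
  p_3 = [2.0·e^(−2.0·2.50) = 2.0·e^(−5.0000) = 0.0134759] × [0.000787338] = 1.06101e-05
  p_4 = [2.8·e^(−2.8·2.50) = 2.8·e^(−7.0000) = 0.00255327] × [4.79007e-05] = 1.22303e-07
Weight by the priors:
  π_1·p_1 = 0.21 × 0.0131157 = 0.0027543
  π_2·p_2 = 0.37 × 0.000401111 = 0.000148411
  π_3·p_3 = 0.31 × 1.06101e-05 = 3.28913e-06
  π_4·p_4 = 0.11 × 1.22303e-07 = 1.34534e-08
Normaliser: 0.0027543 + 0.000148411 + 3.28913e-06 + 1.34534e-08 = 0.00290601
So the posterior for Population 1 is 0.0027543 / 0.00290601 ≈ 0.9478.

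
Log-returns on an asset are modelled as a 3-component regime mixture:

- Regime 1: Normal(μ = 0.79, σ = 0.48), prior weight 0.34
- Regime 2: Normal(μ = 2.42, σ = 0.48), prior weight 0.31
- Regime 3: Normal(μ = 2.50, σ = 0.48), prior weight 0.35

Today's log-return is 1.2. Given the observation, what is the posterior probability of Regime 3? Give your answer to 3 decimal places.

0.035

The responsibility of component k is π_k f_k(x) divided by Σ_j π_j f_j(x).
Component likelihoods at x = 1.2:
  f_1 = (1/(0.48·√(2π)))·exp(−(1.2−0.79)²/(2·0.48²)) = 0.831130·exp(-0.36480) = 0.577083
  f_2 = (1/(0.48·√(2π)))·exp(−(1.2−2.42)²/(2·0.48²)) = 0.831130·exp(-3.23003) = 0.0328763
  f_3 = (1/(0.48·√(2π)))·exp(−(1.2−2.50)²/(2·0.48²)) = 0.831130·exp(-3.66753) = 0.0212265
Prior × likelihood for each component:
  π_1·f_1 = 0.34 × 0.577083 = 0.196208
  π_2·f_2 = 0.31 × 0.0328763 = 0.0101916
  π_3·f_3 = 0.35 × 0.0212265 = 0.00742928
Marginal: 0.196208 + 0.0101916 + 0.00742928 = 0.213829
Responsibility of Regime 3: 0.00742928 / 0.213829 ≈ 0.035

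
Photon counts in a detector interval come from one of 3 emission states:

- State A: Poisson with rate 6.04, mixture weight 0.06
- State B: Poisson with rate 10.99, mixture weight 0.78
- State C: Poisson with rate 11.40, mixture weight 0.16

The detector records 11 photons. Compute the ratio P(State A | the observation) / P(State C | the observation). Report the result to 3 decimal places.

0.074

Since P(k|x) ∝ P(Z=k) f_k(x), the posterior odds are P(Z=i) f_i(x) / (P(Z=j) f_j(x)).
Component likelihoods at x = 11 photons:
  L_A = e^(−6.04)·6.04^11/11! = 0.0232869
  L_B = e^(−10.99)·10.99^11/11! = 0.119378
  L_C = e^(−11.40)·11.40^11/11! = 0.118533
Odds = (0.06/0.16) × (0.0232869/0.118533) = 0.375 × 0.196459 ≈ 0.074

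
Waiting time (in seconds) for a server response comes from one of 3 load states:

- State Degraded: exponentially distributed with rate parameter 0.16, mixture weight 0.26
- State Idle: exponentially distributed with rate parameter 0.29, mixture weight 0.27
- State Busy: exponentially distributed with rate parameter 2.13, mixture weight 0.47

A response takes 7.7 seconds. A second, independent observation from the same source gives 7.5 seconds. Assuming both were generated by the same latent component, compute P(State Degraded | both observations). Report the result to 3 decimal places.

By Bayes' theorem, P(k | x) = P(Z=k) f_k(x) / Σ_j P(Z=j) f_j(x).
Since both observations come from the same component, the likelihood for component k is f_k(x₁)·f_k(x₂).
  L_Degraded = [0.16·e^(−0.16·7.7) = 0.16·e^(−1.2320) = 0.0466734] × [0.0481911] = 0.00224924
  L_Idle = [0.29·e^(−0.29·7.7) = 0.29·e^(−2.2330) = 0.0310898] × [0.0329464] = 0.0010243
  L_Busy = [2.13·e^(−2.13·7.7) = 2.13·e^(−16.4010) = 1.60515e-07] × [2.45768e-07] = 3.94495e-14
Unnormalised posteriors:
  P(Z=Degraded)·L_Degraded = 0.26 × 0.00224924 = 0.000584802
  P(Z=Idle)·L_Idle = 0.27 × 0.0010243 = 0.00027656
  P(Z=Busy)·L_Busy = 0.47 × 3.94495e-14 = 1.85412e-14
Denominator: 0.000584802 + 0.00027656 + 1.85412e-14 = 0.000861363
Responsibility of State Degraded: 0.000584802 / 0.000861363 ≈ 0.679

0.679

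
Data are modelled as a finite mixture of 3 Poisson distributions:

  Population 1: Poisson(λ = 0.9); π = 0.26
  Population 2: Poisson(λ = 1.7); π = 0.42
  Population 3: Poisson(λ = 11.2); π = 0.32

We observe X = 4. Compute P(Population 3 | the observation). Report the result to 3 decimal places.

0.088

By Bayes' theorem, P(k | x) = w_k f_k(x) / Σ_j w_j f_j(x).
Component likelihoods at x = 4:
  p_1 = e^(−0.9)·0.9^4/4! = 0.0111146
  p_2 = e^(−1.7)·1.7^4/4! = 0.0635746
  p_3 = e^(−11.2)·11.2^4/4! = 0.00896526
Unnormalised posteriors:
  w_1·p_1 = 0.26 × 0.0111146 = 0.0028898
  w_2·p_2 = 0.42 × 0.0635746 = 0.0267013
  w_3·p_3 = 0.32 × 0.00896526 = 0.00286888
Normaliser: 0.0028898 + 0.0267013 + 0.00286888 = 0.03246
So the posterior for Population 3 is 0.00286888 / 0.03246 ≈ 0.088.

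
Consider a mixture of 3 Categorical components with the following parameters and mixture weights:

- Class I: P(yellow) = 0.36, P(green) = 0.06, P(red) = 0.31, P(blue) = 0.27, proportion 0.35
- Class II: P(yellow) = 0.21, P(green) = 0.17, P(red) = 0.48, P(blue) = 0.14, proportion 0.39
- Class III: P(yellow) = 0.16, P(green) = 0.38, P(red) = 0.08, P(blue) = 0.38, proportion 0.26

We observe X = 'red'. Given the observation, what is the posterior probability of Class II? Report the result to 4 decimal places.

0.5915

Posterior ∝ prior × likelihood, so P(k | x) ∝ π_k f_k(x); normalise over all components.
Component likelihoods at x = 'red':
  f_I = P(red | comp) = 0.31
  f_II = P(red | comp) = 0.48
  f_III = P(red | comp) = 0.08
Weight by the priors:
  π_I·f_I = 0.35 × 0.31 = 0.1085
  π_II·f_II = 0.39 × 0.48 = 0.1872
  π_III·f_III = 0.26 × 0.08 = 0.0208
Marginal: 0.1085 + 0.1872 + 0.0208 = 0.3165
So the posterior for Class II is 0.1872 / 0.3165 ≈ 0.5915.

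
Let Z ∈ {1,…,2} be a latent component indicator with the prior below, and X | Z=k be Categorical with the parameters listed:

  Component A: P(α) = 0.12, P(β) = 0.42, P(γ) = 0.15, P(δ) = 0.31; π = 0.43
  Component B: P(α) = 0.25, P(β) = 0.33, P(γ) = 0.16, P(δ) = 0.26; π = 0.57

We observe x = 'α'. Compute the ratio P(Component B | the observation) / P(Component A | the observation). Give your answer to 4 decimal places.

2.7616

The posterior odds equal the prior odds times the likelihood ratio: (P(Z=i)/P(Z=j))·(f_i(x)/f_j(x)).
Component likelihoods at x = 'α':
  f_A = 0.12
  f_B = 0.25
Odds = (0.57/0.43) × (0.25/0.12) = 1.32558 × 2.08333 ≈ 2.7616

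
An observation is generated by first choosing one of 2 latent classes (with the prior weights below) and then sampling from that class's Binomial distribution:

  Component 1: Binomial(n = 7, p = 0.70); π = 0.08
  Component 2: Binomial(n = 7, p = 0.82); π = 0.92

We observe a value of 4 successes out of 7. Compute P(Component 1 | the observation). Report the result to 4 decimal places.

0.1761

P(component k | x) = P(Z=k)·f_k(x) / marginal(x), where marginal(x) = Σ_j P(Z=j)·f_j(x).
Evaluate each component's likelihood at the observed value:
  L_1 = 0.226895
  L_2 = 0.0922871
Weight by the priors:
  P(Z=1)·L_1 = 0.08 × 0.226895 = 0.0181516
  P(Z=2)·L_2 = 0.92 × 0.0922871 = 0.0849041
Marginal: 0.0181516 + 0.0849041 = 0.103056
So the posterior for Component 1 is 0.0181516 / 0.103056 ≈ 0.1761.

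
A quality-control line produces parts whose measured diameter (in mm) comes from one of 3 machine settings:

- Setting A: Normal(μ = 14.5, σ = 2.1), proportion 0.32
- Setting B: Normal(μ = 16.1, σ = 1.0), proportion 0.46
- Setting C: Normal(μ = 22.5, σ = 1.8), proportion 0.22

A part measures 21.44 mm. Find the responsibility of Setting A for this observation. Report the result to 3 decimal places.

P(component k | x) = π_k·f_k(x) / marginal(x), where marginal(x) = Σ_j π_j·f_j(x).
Normal densities:
  p_A = (1/(2.1·√(2π)))·exp(−(21.44−14.5)²/(2·2.1²)) = 0.189973·exp(-5.46073) = 0.000807473
  p_B = (1/(1.0·√(2π)))·exp(−(21.44−16.1)²/(2·1.0²)) = 0.398942·exp(-14.25780) = 2.56346e-07
  p_C = (1/(1.8·√(2π)))·exp(−(21.44−22.5)²/(2·1.8²)) = 0.221635·exp(-0.17340) = 0.186352
Weight by the priors:
  π_A·p_A = 0.32 × 0.000807473 = 0.000258391
  π_B·p_B = 0.46 × 2.56346e-07 = 1.17919e-07
  π_C·p_C = 0.22 × 0.186352 = 0.0409973
Denominator: 0.000258391 + 1.17919e-07 + 0.0409973 = 0.0412559
So the posterior for Setting A is 0.000258391 / 0.0412559 ≈ 0.006.

0.006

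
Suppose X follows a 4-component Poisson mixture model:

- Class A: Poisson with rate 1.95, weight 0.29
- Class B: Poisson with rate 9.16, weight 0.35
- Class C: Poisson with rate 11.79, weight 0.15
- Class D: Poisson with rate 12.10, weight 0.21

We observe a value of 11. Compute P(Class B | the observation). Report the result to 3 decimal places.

0.460

Posterior ∝ prior × likelihood, so P(k | x) ∝ P(Z=k) f_k(x); normalise over all components.
Evaluate each component's likelihood at the observed value:
  f_A = 5.52524e-06
  f_B = 0.100359
  f_C = 0.116189
  f_D = 0.113376
Weight by the priors:
  P(Z=A)·f_A = 0.29 × 5.52524e-06 = 1.60232e-06
  P(Z=B)·f_B = 0.35 × 0.100359 = 0.0351257
  P(Z=C)·f_C = 0.15 × 0.116189 = 0.0174283
  P(Z=D)·f_D = 0.21 × 0.113376 = 0.0238089
Sum: 1.60232e-06 + 0.0351257 + 0.0174283 + 0.0238089 = 0.0763645
So the posterior for Class B is 0.0351257 / 0.0763645 ≈ 0.460.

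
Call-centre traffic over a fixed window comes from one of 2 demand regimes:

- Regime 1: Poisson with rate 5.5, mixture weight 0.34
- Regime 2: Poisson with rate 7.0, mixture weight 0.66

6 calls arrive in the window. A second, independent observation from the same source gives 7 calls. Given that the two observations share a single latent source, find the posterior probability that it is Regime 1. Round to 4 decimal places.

Apply Bayes' rule: the posterior for each component is proportional to its prior times its likelihood at x.
Since both observations come from the same component, the likelihood for component k is f_k(x₁)·f_k(x₂).
  p_1 = [e^(−5.5)·5.5^6/6! = 0.157117] × [0.123449] = 0.019396
  p_2 = [e^(−7.0)·7.0^6/6! = 0.149003] × [0.149003] = 0.0222018
Multiply by the mixture weights:
  π_1·p_1 = 0.34 × 0.019396 = 0.00659465
  π_2·p_2 = 0.66 × 0.0222018 = 0.0146532
Sum: 0.00659465 + 0.0146532 = 0.0212479
P(Regime 1 | data) = 0.00659465 / 0.0212479 ≈ 0.3104

0.3104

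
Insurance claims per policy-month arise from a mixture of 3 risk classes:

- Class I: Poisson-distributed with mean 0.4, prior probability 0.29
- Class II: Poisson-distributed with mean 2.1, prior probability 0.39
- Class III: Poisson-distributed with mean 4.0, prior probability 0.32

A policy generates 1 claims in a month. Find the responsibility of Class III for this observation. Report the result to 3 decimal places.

P(component k | x) = π_k·f_k(x) / marginal(x), where marginal(x) = Σ_j π_j·f_j(x).
Component likelihoods at x = 1 claims:
  f_I = e^(−0.4)·0.4^1/1! = 0.268128
  f_II = e^(−2.1)·2.1^1/1! = 0.257158
  f_III = e^(−4.0)·4.0^1/1! = 0.0732626
Weight by the priors:
  π_I·f_I = 0.29 × 0.268128 = 0.0777571
  π_II·f_II = 0.39 × 0.257158 = 0.100292
  π_III·f_III = 0.32 × 0.0732626 = 0.023444
Marginal: 0.0777571 + 0.100292 + 0.023444 = 0.201493
Responsibility of Class III: 0.023444 / 0.201493 ≈ 0.116

0.116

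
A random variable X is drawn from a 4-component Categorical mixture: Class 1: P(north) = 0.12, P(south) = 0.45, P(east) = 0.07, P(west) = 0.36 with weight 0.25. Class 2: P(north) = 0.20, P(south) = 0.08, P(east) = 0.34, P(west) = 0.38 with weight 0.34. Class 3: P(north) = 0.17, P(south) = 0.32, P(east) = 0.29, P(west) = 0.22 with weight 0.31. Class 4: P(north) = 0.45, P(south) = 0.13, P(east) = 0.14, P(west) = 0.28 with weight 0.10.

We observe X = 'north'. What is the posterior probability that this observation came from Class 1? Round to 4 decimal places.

Posterior ∝ prior × likelihood, so P(k | x) ∝ π_k f_k(x); normalise over all components.
Component likelihoods at x = 'north':
  p_1 = P(north | comp) = 0.12
  p_2 = P(north | comp) = 0.20
  p_3 = P(north | comp) = 0.17
  p_4 = P(north | comp) = 0.45
Multiply by the mixture weights:
  π_1·p_1 = 0.25 × 0.12 = 0.03
  π_2·p_2 = 0.34 × 0.2 = 0.068
  π_3·p_3 = 0.31 × 0.17 = 0.0527
  π_4·p_4 = 0.10 × 0.45 = 0.045
Marginal: 0.03 + 0.068 + 0.0527 + 0.045 = 0.1957
Responsibility of Class 1: 0.03 / 0.1957 ≈ 0.1533

0.1533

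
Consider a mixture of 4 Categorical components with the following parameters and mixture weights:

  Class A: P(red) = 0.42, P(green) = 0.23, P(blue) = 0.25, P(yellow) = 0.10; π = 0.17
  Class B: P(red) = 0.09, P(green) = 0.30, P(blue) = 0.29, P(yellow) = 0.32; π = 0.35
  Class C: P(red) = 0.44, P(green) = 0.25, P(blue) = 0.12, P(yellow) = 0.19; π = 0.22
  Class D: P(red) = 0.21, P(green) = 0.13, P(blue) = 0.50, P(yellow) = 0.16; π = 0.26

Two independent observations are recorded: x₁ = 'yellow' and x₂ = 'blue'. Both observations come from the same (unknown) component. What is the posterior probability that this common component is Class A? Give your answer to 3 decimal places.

P(component k | x) = π_k·f_k(x) / marginal(x), where marginal(x) = Σ_j π_j·f_j(x).
Since both observations come from the same component, the likelihood for component k is f_k(x₁)·f_k(x₂).
  f_A = [0.1] × [0.25] = 0.025
  f_B = [0.32] × [0.29] = 0.0928
  f_C = [0.19] × [0.12] = 0.0228
  f_D = [0.16] × [0.5] = 0.08
Unnormalised posteriors:
  π_A·f_A = 0.17 × 0.025 = 0.00425
  π_B·f_B = 0.35 × 0.0928 = 0.03248
  π_C·f_C = 0.22 × 0.0228 = 0.005016
  π_D·f_D = 0.26 × 0.08 = 0.0208
Sum: 0.00425 + 0.03248 + 0.005016 + 0.0208 = 0.062546
P(Class A | x) ≈ 0.068

0.068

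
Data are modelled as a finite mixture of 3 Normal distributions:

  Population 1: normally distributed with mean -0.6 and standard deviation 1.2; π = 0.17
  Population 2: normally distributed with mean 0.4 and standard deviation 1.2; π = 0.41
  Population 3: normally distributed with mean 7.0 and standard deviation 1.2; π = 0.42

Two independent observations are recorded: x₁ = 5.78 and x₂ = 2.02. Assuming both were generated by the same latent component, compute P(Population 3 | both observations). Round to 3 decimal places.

0.865

The responsibility of component k is π_k f_k(x) divided by Σ_j π_j f_j(x).
Since both observations come from the same component, the likelihood for component k is f_k(x₁)·f_k(x₂).
  f_1 = [(1/(1.2·√(2π)))·exp(−(5.78−-0.6)²/(2·1.2²)) = 0.332452·exp(-14.13347) = 2.41902e-07] × [0.030662] = 7.4172e-09
  f_2 = [(1/(1.2·√(2π)))·exp(−(5.78−0.4)²/(2·1.2²)) = 0.332452·exp(-10.05014) = 1.43552e-05] × [0.133653] = 1.91861e-06
  f_3 = [(1/(1.2·√(2π)))·exp(−(5.78−7.0)²/(2·1.2²)) = 0.332452·exp(-0.51681) = 0.198282] × [6.05216e-05] = 1.20003e-05
Unnormalised posteriors:
  π_1·f_1 = 0.17 × 7.4172e-09 = 1.26092e-09
  π_2·f_2 = 0.41 × 1.91861e-06 = 7.86631e-07
  π_3·f_3 = 0.42 × 1.20003e-05 = 5.04014e-06
Sum: 1.26092e-09 + 7.86631e-07 + 5.04014e-06 = 5.82803e-06
Responsibility of Population 3: 5.04014e-06 / 5.82803e-06 ≈ 0.865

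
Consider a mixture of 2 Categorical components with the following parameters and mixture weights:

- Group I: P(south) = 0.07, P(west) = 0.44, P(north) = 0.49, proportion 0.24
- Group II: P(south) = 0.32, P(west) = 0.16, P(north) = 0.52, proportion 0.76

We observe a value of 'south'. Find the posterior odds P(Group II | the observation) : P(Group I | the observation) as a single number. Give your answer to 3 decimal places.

14.476

The posterior odds equal the prior odds times the likelihood ratio: (w_i/w_j)·(f_i(x)/f_j(x)).
Evaluate each component's likelihood at the observed value:
  L_I = P(south | comp) = 0.07
  L_II = P(south | comp) = 0.32
Posterior odds = (w_II·L_II) / (w_I·L_I) = (0.76·0.32) / (0.24·0.07) = 0.2432 / 0.0168 ≈ 14.476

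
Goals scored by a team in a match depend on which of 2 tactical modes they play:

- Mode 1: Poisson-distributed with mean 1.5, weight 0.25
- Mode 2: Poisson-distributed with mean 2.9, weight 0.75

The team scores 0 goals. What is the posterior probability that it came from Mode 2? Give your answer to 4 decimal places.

By Bayes' theorem, P(k | x) = P(Z=k) f_k(x) / Σ_j P(Z=j) f_j(x).
Poisson probabilities:
  f_1 = 0.22313
  f_2 = 0.0550232
Weight by the priors:
  P(Z=1)·f_1 = 0.25 × 0.22313 = 0.0557825
  P(Z=2)·f_2 = 0.75 × 0.0550232 = 0.0412674
Normaliser: 0.0557825 + 0.0412674 = 0.09705
So the posterior for Mode 2 is 0.0412674 / 0.09705 ≈ 0.4252.

0.4252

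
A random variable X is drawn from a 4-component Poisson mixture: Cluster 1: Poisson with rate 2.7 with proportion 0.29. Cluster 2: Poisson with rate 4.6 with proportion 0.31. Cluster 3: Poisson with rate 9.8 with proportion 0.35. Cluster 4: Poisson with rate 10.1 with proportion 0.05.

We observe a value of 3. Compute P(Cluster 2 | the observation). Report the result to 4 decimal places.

0.4288

By Bayes' theorem, P(k | x) = π_k f_k(x) / Σ_j π_j f_j(x).
Component likelihoods at x = 3:
  p_1 = e^(−2.7)·2.7^3/3! = 0.220468
  p_2 = e^(−4.6)·4.6^3/3! = 0.163068
  p_3 = e^(−9.8)·9.8^3/3! = 0.00869843
  p_4 = e^(−10.1)·10.1^3/3! = 0.00705405
Unnormalised posteriors:
  π_1·p_1 = 0.29 × 0.220468 = 0.0639356
  π_2·p_2 = 0.31 × 0.163068 = 0.050551
  π_3·p_3 = 0.35 × 0.00869843 = 0.00304445
  π_4·p_4 = 0.05 × 0.00705405 = 0.000352703
Marginal: 0.0639356 + 0.050551 + 0.00304445 + 0.000352703 = 0.117884
Responsibility of Cluster 2: 0.050551 / 0.117884 ≈ 0.4288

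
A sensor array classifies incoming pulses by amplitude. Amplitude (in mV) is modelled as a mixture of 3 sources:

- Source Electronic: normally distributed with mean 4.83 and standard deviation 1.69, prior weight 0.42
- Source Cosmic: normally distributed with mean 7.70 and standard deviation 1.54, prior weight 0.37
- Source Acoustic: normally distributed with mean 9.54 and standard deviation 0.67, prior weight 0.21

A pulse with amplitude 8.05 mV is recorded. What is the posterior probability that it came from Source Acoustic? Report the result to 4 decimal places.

P(component k | x) = w_k·f_k(x) / marginal(x), where marginal(x) = Σ_j w_j·f_j(x).
Normal densities:
  L_Electronic = (1/(1.69·√(2π)))·exp(−(8.05−4.83)²/(2·1.69²)) = 0.236061·exp(-1.81513) = 0.0384345
  L_Cosmic = (1/(1.54·√(2π)))·exp(−(8.05−7.70)²/(2·1.54²)) = 0.259053·exp(-0.02583) = 0.252449
  L_Acoustic = (1/(0.67·√(2π)))·exp(−(8.05−9.54)²/(2·0.67²)) = 0.595436·exp(-2.47282) = 0.0502229
Multiply by the mixture weights:
  w_Electronic·L_Electronic = 0.42 × 0.0384345 = 0.0161425
  w_Cosmic·L_Cosmic = 0.37 × 0.252449 = 0.093406
  w_Acoustic·L_Acoustic = 0.21 × 0.0502229 = 0.0105468
Marginal: 0.0161425 + 0.093406 + 0.0105468 = 0.120095
Responsibility of Source Acoustic: 0.0105468 / 0.120095 ≈ 0.0878

0.0878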